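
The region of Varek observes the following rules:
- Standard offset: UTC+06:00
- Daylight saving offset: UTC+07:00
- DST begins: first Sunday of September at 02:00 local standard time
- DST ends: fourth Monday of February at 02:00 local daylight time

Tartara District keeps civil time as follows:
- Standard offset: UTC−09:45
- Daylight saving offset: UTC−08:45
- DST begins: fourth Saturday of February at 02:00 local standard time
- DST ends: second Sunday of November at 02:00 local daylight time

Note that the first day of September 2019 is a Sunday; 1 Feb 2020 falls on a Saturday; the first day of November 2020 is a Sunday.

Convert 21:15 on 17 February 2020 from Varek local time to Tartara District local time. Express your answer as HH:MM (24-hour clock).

04:30

1 September 2019 is a Sunday, so the first Sunday is September 1.
1 February 2020 is a Saturday, so the first Monday is February 3 and the fourth is February 24.
17 February 2020 lies within the daylight-saving period (1 September 2019 – 24 February 2020), so Varek is on daylight time, UTC+07:00.
21:15 Varek − 7h = 14:15 UTC.
1 February 2020 is a Saturday, so the first Saturday is February 1 and the fourth is February 22.
1 November 2020 is a Sunday, so the first Sunday is November 1 and the second is November 8.
At the standard offset (UTC−09:45), 14:15 UTC − 9h45m = 04:30 Tartara District standard time.
Daylight saving runs 22 February – 8 November; the standard-time date in Tartara District, 17 February 2020, is outside that window, so Tartara District is on standard time at UTC−09:45.
14:15 UTC − 9h45m = 04:30 Tartara District.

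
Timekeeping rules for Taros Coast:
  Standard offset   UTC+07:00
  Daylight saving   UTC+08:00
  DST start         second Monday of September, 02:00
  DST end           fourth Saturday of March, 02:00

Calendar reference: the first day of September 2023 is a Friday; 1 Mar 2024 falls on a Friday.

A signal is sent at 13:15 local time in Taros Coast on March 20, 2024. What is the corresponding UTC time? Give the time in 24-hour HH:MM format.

05:15

1 September 2023 is a Friday, so the first Monday is September 4 and the second is September 11.
1 March 2024 is a Friday, so the first Saturday is March 2 and the fourth is March 23.
March 20, 2024 lies within the daylight-saving period (11 September 2023 – 23 March 2024), so Taros Coast is on daylight time, UTC+08:00.
13:15 local − 8h = 05:15 UTC.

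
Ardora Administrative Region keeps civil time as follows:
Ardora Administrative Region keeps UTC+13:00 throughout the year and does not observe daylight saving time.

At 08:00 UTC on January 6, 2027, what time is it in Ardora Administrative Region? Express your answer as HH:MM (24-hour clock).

Ardora Administrative Region stays on UTC+13:00 all year.
08:00 UTC + 13h = 21:00 local.

21:00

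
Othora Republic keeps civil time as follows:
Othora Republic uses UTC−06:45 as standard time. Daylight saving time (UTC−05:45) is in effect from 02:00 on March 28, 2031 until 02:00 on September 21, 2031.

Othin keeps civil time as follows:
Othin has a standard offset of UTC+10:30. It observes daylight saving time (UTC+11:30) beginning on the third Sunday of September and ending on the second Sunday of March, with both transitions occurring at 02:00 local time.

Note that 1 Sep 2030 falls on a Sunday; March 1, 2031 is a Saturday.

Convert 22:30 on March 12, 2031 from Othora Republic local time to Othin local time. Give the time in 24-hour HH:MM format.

15:45

March 12, 2031 is outside the daylight-saving period (28 March – 21 September), so Othora Republic is on standard time, UTC−06:45.
22:30 Othora Republic + 6h45m = 05:15 UTC (rolling into the next day, 13 March 2031).
1 September 2030 is a Sunday, so the first Sunday is September 1 and the third is September 15.
1 March 2031 is a Saturday, so the first Sunday is March 2 and the second is March 9.
At the standard offset (UTC+10:30), 05:15 UTC + 10h30m = 15:45 Othin standard time.
The standard-time date in Othin, March 13, 2031, does not fall between 15 September 2030 and 9 March 2031, so daylight saving is not in effect and Othin is at UTC+10:30.
05:15 UTC + 10h30m = 15:45 Othin.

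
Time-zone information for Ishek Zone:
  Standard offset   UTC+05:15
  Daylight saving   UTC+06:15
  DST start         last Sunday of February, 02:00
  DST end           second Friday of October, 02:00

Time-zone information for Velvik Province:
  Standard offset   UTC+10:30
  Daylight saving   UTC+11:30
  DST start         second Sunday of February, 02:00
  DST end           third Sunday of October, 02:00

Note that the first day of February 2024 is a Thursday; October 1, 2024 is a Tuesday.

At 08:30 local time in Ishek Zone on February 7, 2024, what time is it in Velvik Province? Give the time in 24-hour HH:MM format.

13:45

1 February 2024 is a Thursday, so Sundays fall on 4, 11, 18, 25; the last is February 25.
1 October 2024 is a Tuesday, so the first Friday is October 4 and the second is October 11.
February 7, 2024 is outside the daylight-saving period (25 February – 11 October), so Ishek Zone is on standard time, UTC+05:15.
08:30 Ishek Zone − 5h15m = 03:15 UTC.
1 February 2024 is a Thursday, so the first Sunday is February 4 and the second is February 11.
1 October 2024 is a Tuesday, so the first Sunday is October 6 and the third is October 20.
At the standard offset (UTC+10:30), 03:15 UTC + 10h30m = 13:45 Velvik Province standard time.
The standard-time date in Velvik Province, February 7, 2024, is outside the daylight-saving period (11 February – 20 October), so Velvik Province is on standard time, UTC+10:30.
03:15 UTC + 10h30m = 13:45 Velvik Province.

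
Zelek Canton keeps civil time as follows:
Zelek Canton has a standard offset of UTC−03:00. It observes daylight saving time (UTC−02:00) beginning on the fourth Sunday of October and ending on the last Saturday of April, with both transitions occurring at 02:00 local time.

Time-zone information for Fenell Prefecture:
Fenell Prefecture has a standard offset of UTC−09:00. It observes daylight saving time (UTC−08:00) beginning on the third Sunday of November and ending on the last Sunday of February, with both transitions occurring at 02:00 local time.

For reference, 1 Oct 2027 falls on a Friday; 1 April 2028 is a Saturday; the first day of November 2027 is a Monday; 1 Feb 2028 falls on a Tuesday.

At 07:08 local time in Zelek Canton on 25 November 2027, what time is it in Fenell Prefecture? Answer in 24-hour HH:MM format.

1 October 2027 is a Friday, so the first Sunday is October 3 and the fourth is October 24.
1 April 2028 is a Saturday, so Saturdays fall on 1, 8, 15, 22, 29; the last is April 29.
25 November 2027 falls between 24 October 2027 and 29 April 2028, so daylight saving is in effect and Zelek Canton is at UTC−02:00.
07:08 Zelek Canton + 2h = 09:08 UTC.
1 November 2027 is a Monday, so the first Sunday is November 7 and the third is November 21.
1 February 2028 is a Tuesday, so Sundays fall on 6, 13, 20, 27; the last is February 27.
At the standard offset (UTC−09:00), 09:08 UTC − 9h = 00:08 Fenell Prefecture standard time.
The standard-time date in Fenell Prefecture, 25 November 2027, falls between 21 November 2027 and 27 February 2028, so daylight saving is in effect and Fenell Prefecture is at UTC−08:00.
09:08 UTC − 8h = 01:08 Fenell Prefecture.

01:08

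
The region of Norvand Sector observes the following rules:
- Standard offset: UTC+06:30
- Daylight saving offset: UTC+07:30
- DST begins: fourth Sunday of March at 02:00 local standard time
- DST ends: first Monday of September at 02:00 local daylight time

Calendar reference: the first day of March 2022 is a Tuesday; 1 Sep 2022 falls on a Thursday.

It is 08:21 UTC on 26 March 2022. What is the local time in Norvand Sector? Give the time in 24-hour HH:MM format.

14:51

1 March 2022 is a Tuesday, so the first Sunday is March 6 and the fourth is March 27.
1 September 2022 is a Thursday, so the first Monday is September 5.
At the standard offset (UTC+06:30), 08:21 UTC + 6h30m = 14:51 Norvand Sector standard time.
The standard-time date in Norvand Sector, 26 March 2022, is outside the daylight-saving period (27 March – 5 September), so Norvand Sector is on standard time, UTC+06:30.
08:21 UTC + 6h30m = 14:51 local.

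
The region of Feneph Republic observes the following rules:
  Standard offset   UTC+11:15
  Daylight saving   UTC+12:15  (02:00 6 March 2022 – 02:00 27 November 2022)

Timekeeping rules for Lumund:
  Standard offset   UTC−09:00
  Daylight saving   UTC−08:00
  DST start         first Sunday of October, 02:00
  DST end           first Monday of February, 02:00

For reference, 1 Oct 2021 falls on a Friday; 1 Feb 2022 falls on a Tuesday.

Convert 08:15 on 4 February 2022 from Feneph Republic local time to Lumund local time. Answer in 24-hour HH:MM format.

13:00

4 February 2022 is outside the daylight-saving period (6 March – 27 November), so Feneph Republic is on standard time, UTC+11:15.
08:15 Feneph Republic − 11h15m = 21:00 UTC (rolling into the previous day, 3 February 2022).
1 October 2021 is a Friday, so the first Sunday is October 3.
1 February 2022 is a Tuesday, so the first Monday is February 7.
At the standard offset (UTC−09:00), 21:00 UTC − 9h = 12:00 Lumund standard time.
The standard-time date in Lumund, 3 February 2022, lies within the daylight-saving period (3 October 2021 – 7 February 2022), so Lumund is on daylight time, UTC−08:00.
21:00 UTC − 8h = 13:00 Lumund.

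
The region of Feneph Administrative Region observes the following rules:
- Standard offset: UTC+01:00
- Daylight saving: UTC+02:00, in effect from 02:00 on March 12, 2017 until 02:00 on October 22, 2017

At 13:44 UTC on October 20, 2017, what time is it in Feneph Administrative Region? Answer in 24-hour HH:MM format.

15:44

At the standard offset (UTC+01:00), 13:44 UTC + 1h = 14:44 Feneph Administrative Region standard time.
The standard-time date in Feneph Administrative Region, October 20, 2017, falls between 12 March and 22 October, so daylight saving is in effect and Feneph Administrative Region is at UTC+02:00.
13:44 UTC + 2h = 15:44 local.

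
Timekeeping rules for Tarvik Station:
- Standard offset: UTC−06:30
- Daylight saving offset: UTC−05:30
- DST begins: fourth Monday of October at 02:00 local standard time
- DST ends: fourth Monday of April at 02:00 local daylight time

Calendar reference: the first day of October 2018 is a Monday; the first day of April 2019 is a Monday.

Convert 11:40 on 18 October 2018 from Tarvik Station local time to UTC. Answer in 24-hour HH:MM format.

18:10

1 October 2018 is a Monday, so the first Monday is October 1 and the fourth is October 22.
1 April 2019 is a Monday, so the first Monday is April 1 and the fourth is April 22.
Daylight saving runs 22 October 2018 – 22 April 2019; 18 October 2018 is outside that window, so Tarvik Station is on standard time at UTC−06:30.
11:40 local + 6h30m = 18:10 UTC.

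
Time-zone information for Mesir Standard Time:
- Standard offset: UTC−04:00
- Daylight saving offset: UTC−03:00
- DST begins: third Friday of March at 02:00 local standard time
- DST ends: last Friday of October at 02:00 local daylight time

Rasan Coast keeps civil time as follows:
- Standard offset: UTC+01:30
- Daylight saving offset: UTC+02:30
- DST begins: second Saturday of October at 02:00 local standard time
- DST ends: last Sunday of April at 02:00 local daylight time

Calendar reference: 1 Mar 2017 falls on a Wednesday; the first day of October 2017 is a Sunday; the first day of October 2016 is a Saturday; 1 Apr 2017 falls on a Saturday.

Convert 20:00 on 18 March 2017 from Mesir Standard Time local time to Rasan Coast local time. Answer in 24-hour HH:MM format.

1 March 2017 is a Wednesday, so the first Friday is March 3 and the third is March 17.
1 October 2017 is a Sunday, so Fridays fall on 6, 13, 20, 27; the last is October 27.
18 March 2017 lies within the daylight-saving period (17 March – 27 October), so Mesir Standard Time is on daylight time, UTC−03:00.
20:00 Mesir Standard Time + 3h = 23:00 UTC.
1 October 2016 is a Saturday, so the first Saturday is October 1 and the second is October 8.
1 April 2017 is a Saturday, so Sundays fall on 2, 9, 16, 23, 30; the last is April 30.
At the standard offset (UTC+01:30), 23:00 UTC + 1h30m = 00:30 Rasan Coast standard time (rolling into the next day, 19 March 2017).
Daylight saving runs 8 October 2016 – 30 April 2017; the standard-time date in Rasan Coast, 19 March 2017, is inside that window, so Rasan Coast is at UTC+02:30.
23:00 UTC + 2h30m = 01:30 Rasan Coast (rolling into the next day, 19 March 2017).

01:30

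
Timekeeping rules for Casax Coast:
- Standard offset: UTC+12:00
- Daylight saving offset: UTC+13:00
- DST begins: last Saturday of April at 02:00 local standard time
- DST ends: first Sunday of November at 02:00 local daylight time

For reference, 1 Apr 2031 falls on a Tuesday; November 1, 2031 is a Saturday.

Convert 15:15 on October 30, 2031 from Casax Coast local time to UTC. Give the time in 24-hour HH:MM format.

1 April 2031 is a Tuesday, so Saturdays fall on 5, 12, 19, 26; the last is April 26.
1 November 2031 is a Saturday, so the first Sunday is November 2.
October 30, 2031 lies within the daylight-saving period (26 April – 2 November), so Casax Coast is on daylight time, UTC+13:00.
15:15 local − 13h = 02:15 UTC.

02:15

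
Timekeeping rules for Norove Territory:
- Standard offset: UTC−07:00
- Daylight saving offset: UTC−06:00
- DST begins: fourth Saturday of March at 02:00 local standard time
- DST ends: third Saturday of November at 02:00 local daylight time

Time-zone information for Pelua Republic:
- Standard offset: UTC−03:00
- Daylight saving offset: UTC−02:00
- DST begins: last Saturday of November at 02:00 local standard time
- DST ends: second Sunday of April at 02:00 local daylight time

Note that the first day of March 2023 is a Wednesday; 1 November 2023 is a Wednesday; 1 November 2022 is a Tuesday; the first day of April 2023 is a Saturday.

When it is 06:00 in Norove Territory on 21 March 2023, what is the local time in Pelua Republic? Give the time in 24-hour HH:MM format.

11:00

1 March 2023 is a Wednesday, so the first Saturday is March 4 and the fourth is March 25.
1 November 2023 is a Wednesday, so the first Saturday is November 4 and the third is November 18.
21 March 2023 does not fall between 25 March and 18 November, so daylight saving is not in effect and Norove Territory is at UTC−07:00.
06:00 Norove Territory + 7h = 13:00 UTC.
1 November 2022 is a Tuesday, so Saturdays fall on 5, 12, 19, 26; the last is November 26.
1 April 2023 is a Saturday, so the first Sunday is April 2 and the second is April 9.
At the standard offset (UTC−03:00), 13:00 UTC − 3h = 10:00 Pelua Republic standard time.
The standard-time date in Pelua Republic, 21 March 2023, falls between 26 November 2022 and 9 April 2023, so daylight saving is in effect and Pelua Republic is at UTC−02:00.
13:00 UTC − 2h = 11:00 Pelua Republic.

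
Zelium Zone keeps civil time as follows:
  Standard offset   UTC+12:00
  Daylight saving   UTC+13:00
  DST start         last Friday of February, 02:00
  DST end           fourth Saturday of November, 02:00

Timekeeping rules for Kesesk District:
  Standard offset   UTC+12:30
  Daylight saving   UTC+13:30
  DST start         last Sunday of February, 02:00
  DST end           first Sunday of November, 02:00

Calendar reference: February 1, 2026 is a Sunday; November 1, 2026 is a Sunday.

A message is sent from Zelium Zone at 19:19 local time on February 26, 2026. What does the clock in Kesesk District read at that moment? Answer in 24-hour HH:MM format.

20:49

1 February 2026 is a Sunday, so Fridays fall on 6, 13, 20, 27; the last is February 27.
1 November 2026 is a Sunday, so the first Saturday is November 7 and the fourth is November 28.
February 26, 2026 does not fall between 27 February and 28 November, so daylight saving is not in effect and Zelium Zone is at UTC+12:00.
19:19 Zelium Zone − 12h = 07:19 UTC.
1 February 2026 is a Sunday, so Sundays fall on 1, 8, 15, 22; the last is February 22.
1 November 2026 is a Sunday, so the first Sunday is November 1.
At the standard offset (UTC+12:30), 07:19 UTC + 12h30m = 19:49 Kesesk District standard time.
The standard-time date in Kesesk District, February 26, 2026, falls between 22 February and 1 November, so daylight saving is in effect and Kesesk District is at UTC+13:30.
07:19 UTC + 13h30m = 20:49 Kesesk District.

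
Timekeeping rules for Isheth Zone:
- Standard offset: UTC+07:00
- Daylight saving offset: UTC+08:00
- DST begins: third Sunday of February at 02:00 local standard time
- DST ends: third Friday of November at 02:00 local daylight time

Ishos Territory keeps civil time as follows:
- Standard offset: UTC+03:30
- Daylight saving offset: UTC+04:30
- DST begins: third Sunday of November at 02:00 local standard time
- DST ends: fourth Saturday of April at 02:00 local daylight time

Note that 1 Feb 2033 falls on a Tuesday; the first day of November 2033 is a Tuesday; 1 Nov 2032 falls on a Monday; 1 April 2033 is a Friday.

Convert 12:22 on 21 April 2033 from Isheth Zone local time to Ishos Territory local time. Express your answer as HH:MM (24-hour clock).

1 February 2033 is a Tuesday, so the first Sunday is February 6 and the third is February 20.
1 November 2033 is a Tuesday, so the first Friday is November 4 and the third is November 18.
21 April 2033 falls between 20 February and 18 November, so daylight saving is in effect and Isheth Zone is at UTC+08:00.
12:22 Isheth Zone − 8h = 04:22 UTC.
1 November 2032 is a Monday, so the first Sunday is November 7 and the third is November 21.
1 April 2033 is a Friday, so the first Saturday is April 2 and the fourth is April 23.
At the standard offset (UTC+03:30), 04:22 UTC + 3h30m = 07:52 Ishos Territory standard time.
The standard-time date in Ishos Territory, 21 April 2033, falls between 21 November 2032 and 23 April 2033, so daylight saving is in effect and Ishos Territory is at UTC+04:30.
04:22 UTC + 4h30m = 08:52 Ishos Territory.

08:52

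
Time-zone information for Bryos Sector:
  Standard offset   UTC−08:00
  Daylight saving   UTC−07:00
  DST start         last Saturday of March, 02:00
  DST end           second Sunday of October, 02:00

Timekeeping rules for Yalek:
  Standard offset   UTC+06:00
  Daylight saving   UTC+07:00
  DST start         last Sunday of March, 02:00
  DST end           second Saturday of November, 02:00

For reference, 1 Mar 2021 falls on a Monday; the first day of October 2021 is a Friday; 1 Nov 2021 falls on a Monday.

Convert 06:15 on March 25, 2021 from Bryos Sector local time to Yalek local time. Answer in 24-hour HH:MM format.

20:15

1 March 2021 is a Monday, so Saturdays fall on 6, 13, 20, 27; the last is March 27.
1 October 2021 is a Friday, so the first Sunday is October 3 and the second is October 10.
Daylight saving runs 27 March – 10 October; March 25, 2021 is outside that window, so Bryos Sector is on standard time at UTC−08:00.
06:15 Bryos Sector + 8h = 14:15 UTC.
1 March 2021 is a Monday, so Sundays fall on 7, 14, 21, 28; the last is March 28.
1 November 2021 is a Monday, so the first Saturday is November 6 and the second is November 13.
At the standard offset (UTC+06:00), 14:15 UTC + 6h = 20:15 Yalek standard time.
Daylight saving runs 28 March – 13 November; the standard-time date in Yalek, March 25, 2021, is outside that window, so Yalek is on standard time at UTC+06:00.
14:15 UTC + 6h = 20:15 Yalek.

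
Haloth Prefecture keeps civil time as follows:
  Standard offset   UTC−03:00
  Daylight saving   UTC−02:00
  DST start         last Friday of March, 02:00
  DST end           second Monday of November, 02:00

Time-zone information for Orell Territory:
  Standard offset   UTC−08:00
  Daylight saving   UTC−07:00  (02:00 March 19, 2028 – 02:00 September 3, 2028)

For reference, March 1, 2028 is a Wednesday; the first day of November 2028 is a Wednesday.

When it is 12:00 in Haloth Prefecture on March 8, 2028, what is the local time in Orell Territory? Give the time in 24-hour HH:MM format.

07:00

1 March 2028 is a Wednesday, so Fridays fall on 3, 10, 17, 24, 31; the last is March 31.
1 November 2028 is a Wednesday, so the first Monday is November 6 and the second is November 13.
Daylight saving runs 31 March – 13 November; March 8, 2028 is outside that window, so Haloth Prefecture is on standard time at UTC−03:00.
12:00 Haloth Prefecture + 3h = 15:00 UTC.
At the standard offset (UTC−08:00), 15:00 UTC − 8h = 07:00 Orell Territory standard time.
Daylight saving runs 19 March – 3 September; the standard-time date in Orell Territory, March 8, 2028, is outside that window, so Orell Territory is on standard time at UTC−08:00.
15:00 UTC − 8h = 07:00 Orell Territory.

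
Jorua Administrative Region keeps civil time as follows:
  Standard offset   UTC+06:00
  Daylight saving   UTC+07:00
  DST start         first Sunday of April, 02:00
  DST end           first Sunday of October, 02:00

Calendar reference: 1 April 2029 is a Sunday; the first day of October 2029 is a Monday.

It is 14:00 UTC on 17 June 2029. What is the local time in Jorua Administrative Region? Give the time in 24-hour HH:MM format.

1 April 2029 is a Sunday, so the first Sunday is April 1.
1 October 2029 is a Monday, so the first Sunday is October 7.
At the standard offset (UTC+06:00), 14:00 UTC + 6h = 20:00 Jorua Administrative Region standard time.
The standard-time date in Jorua Administrative Region, 17 June 2029, falls between 1 April and 7 October, so daylight saving is in effect and Jorua Administrative Region is at UTC+07:00.
14:00 UTC + 7h = 21:00 local.

21:00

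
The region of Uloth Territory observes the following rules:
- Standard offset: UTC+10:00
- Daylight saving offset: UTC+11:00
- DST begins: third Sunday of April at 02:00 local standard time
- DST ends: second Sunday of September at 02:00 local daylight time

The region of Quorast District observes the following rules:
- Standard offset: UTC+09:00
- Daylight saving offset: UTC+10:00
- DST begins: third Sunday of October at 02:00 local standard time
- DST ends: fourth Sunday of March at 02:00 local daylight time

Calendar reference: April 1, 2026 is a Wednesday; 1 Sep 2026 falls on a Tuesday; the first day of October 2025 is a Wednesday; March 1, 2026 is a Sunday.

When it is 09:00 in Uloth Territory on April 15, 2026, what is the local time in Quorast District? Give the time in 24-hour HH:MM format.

1 April 2026 is a Wednesday, so the first Sunday is April 5 and the third is April 19.
1 September 2026 is a Tuesday, so the first Sunday is September 6 and the second is September 13.
April 15, 2026 is outside the daylight-saving period (19 April – 13 September), so Uloth Territory is on standard time, UTC+10:00.
09:00 Uloth Territory − 10h = 23:00 UTC (rolling into the previous day, 14 April 2026).
1 October 2025 is a Wednesday, so the first Sunday is October 5 and the third is October 19.
1 March 2026 is a Sunday, so the first Sunday is March 1 and the fourth is March 22.
At the standard offset (UTC+09:00), 23:00 UTC + 9h = 08:00 Quorast District standard time (rolling into the next day, 15 April 2026).
The standard-time date in Quorast District, April 15, 2026, does not fall between 19 October 2025 and 22 March 2026, so daylight saving is not in effect and Quorast District is at UTC+09:00.
23:00 UTC + 9h = 08:00 Quorast District (rolling into the next day, 15 April 2026).

08:00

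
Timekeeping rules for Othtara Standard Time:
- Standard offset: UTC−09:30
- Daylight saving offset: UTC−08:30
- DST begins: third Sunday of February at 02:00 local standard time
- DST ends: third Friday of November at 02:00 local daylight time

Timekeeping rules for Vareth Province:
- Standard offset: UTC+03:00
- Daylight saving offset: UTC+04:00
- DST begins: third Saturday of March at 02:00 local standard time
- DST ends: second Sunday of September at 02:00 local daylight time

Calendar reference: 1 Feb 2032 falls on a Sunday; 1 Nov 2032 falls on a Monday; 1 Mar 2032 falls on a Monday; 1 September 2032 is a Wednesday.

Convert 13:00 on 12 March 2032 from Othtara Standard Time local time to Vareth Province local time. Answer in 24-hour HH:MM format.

00:30

1 February 2032 is a Sunday, so the first Sunday is February 1 and the third is February 15.
1 November 2032 is a Monday, so the first Friday is November 5 and the third is November 19.
12 March 2032 falls between 15 February and 19 November, so daylight saving is in effect and Othtara Standard Time is at UTC−08:30.
13:00 Othtara Standard Time + 8h30m = 21:30 UTC.
1 March 2032 is a Monday, so the first Saturday is March 6 and the third is March 20.
1 September 2032 is a Wednesday, so the first Sunday is September 5 and the second is September 12.
At the standard offset (UTC+03:00), 21:30 UTC + 3h = 00:30 Vareth Province standard time (rolling into the next day, 13 March 2032).
The standard-time date in Vareth Province, 13 March 2032, is outside the daylight-saving period (20 March – 12 September), so Vareth Province is on standard time, UTC+03:00.
21:30 UTC + 3h = 00:30 Vareth Province (rolling into the next day, 13 March 2032).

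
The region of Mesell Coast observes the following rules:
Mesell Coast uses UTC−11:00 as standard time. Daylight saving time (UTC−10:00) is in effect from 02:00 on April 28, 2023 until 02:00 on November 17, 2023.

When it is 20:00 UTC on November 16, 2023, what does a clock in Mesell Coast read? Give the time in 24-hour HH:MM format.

10:00

At the standard offset (UTC−11:00), 20:00 UTC − 11h = 09:00 Mesell Coast standard time.
The standard-time date in Mesell Coast, November 16, 2023, falls between 28 April and 17 November, so daylight saving is in effect and Mesell Coast is at UTC−10:00.
20:00 UTC − 10h = 10:00 local.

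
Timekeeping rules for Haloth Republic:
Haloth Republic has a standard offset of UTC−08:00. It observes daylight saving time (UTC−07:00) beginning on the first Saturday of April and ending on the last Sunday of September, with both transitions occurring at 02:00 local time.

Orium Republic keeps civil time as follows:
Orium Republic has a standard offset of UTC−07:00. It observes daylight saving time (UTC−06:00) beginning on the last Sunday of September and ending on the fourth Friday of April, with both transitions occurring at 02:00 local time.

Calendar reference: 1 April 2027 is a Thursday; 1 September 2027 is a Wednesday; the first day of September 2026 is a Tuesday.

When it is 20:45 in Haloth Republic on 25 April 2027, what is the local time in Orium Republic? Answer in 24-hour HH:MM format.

20:45

1 April 2027 is a Thursday, so the first Saturday is April 3.
1 September 2027 is a Wednesday, so Sundays fall on 5, 12, 19, 26; the last is September 26.
25 April 2027 falls between 3 April and 26 September, so daylight saving is in effect and Haloth Republic is at UTC−07:00.
20:45 Haloth Republic + 7h = 03:45 UTC (rolling into the next day, 26 April 2027).
1 September 2026 is a Tuesday, so Sundays fall on 6, 13, 20, 27; the last is September 27.
1 April 2027 is a Thursday, so the first Friday is April 2 and the fourth is April 23.
At the standard offset (UTC−07:00), 03:45 UTC − 7h = 20:45 Orium Republic standard time (rolling into the previous day, 25 April 2027).
The standard-time date in Orium Republic, 25 April 2027, is outside the daylight-saving period (27 September 2026 – 23 April 2027), so Orium Republic is on standard time, UTC−07:00.
03:45 UTC − 7h = 20:45 Orium Republic (rolling into the previous day, 25 April 2027).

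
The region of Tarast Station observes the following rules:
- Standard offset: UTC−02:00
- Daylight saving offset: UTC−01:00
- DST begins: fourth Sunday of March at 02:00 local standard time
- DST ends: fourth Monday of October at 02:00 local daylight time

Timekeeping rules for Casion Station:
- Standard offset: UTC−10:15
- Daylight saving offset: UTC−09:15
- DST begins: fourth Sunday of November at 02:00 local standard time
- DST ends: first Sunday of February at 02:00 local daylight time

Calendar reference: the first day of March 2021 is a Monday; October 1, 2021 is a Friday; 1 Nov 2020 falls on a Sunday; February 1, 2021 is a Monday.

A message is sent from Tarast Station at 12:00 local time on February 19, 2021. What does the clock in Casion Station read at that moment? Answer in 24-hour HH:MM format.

1 March 2021 is a Monday, so the first Sunday is March 7 and the fourth is March 28.
1 October 2021 is a Friday, so the first Monday is October 4 and the fourth is October 25.
February 19, 2021 is outside the daylight-saving period (28 March – 25 October), so Tarast Station is on standard time, UTC−02:00.
12:00 Tarast Station + 2h = 14:00 UTC.
1 November 2020 is a Sunday, so the first Sunday is November 1 and the fourth is November 22.
1 February 2021 is a Monday, so the first Sunday is February 7.
At the standard offset (UTC−10:15), 14:00 UTC − 10h15m = 03:45 Casion Station standard time.
Daylight saving runs 22 November 2020 – 7 February 2021; the standard-time date in Casion Station, February 19, 2021, is outside that window, so Casion Station is on standard time at UTC−10:15.
14:00 UTC − 10h15m = 03:45 Casion Station.

03:45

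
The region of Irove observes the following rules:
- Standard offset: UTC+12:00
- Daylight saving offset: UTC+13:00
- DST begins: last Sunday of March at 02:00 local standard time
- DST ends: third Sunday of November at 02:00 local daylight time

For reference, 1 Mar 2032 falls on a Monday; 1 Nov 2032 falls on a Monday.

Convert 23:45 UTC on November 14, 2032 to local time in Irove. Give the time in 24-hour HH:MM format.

1 March 2032 is a Monday, so Sundays fall on 7, 14, 21, 28; the last is March 28.
1 November 2032 is a Monday, so the first Sunday is November 7 and the third is November 21.
At the standard offset (UTC+12:00), 23:45 UTC + 12h = 11:45 Irove standard time (rolling into the next day, 15 November 2032).
The standard-time date in Irove, November 15, 2032, lies within the daylight-saving period (28 March – 21 November), so Irove is on daylight time, UTC+13:00.
23:45 UTC + 13h = 12:45 local (rolling into the next day, 15 November 2032).

12:45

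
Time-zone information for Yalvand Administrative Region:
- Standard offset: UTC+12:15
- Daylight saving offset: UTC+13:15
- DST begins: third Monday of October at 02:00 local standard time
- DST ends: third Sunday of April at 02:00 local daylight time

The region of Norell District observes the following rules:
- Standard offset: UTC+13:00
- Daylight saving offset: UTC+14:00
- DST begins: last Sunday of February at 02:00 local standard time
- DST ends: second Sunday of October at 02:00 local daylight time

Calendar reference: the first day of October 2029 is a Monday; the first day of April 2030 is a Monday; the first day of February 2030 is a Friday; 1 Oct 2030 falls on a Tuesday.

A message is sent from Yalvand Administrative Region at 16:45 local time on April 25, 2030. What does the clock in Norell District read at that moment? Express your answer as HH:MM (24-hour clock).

1 October 2029 is a Monday, so the first Monday is October 1 and the third is October 15.
1 April 2030 is a Monday, so the first Sunday is April 7 and the third is April 21.
April 25, 2030 is outside the daylight-saving period (15 October 2029 – 21 April 2030), so Yalvand Administrative Region is on standard time, UTC+12:15.
16:45 Yalvand Administrative Region − 12h15m = 04:30 UTC.
1 February 2030 is a Friday, so Sundays fall on 3, 10, 17, 24; the last is February 24.
1 October 2030 is a Tuesday, so the first Sunday is October 6 and the second is October 13.
At the standard offset (UTC+13:00), 04:30 UTC + 13h = 17:30 Norell District standard time.
The standard-time date in Norell District, April 25, 2030, falls between 24 February and 13 October, so daylight saving is in effect and Norell District is at UTC+14:00.
04:30 UTC + 14h = 18:30 Norell District.

18:30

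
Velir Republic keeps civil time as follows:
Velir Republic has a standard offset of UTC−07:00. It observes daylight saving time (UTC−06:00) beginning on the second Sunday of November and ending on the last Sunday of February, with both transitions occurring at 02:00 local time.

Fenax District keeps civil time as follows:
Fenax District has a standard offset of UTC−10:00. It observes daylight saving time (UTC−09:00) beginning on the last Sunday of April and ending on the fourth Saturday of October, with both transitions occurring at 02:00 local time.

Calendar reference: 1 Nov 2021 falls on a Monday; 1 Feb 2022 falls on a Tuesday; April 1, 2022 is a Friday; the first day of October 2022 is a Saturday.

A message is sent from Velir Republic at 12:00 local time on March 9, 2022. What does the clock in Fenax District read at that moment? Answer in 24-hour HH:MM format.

1 November 2021 is a Monday, so the first Sunday is November 7 and the second is November 14.
1 February 2022 is a Tuesday, so Sundays fall on 6, 13, 20, 27; the last is February 27.
March 9, 2022 is outside the daylight-saving period (14 November 2021 – 27 February 2022), so Velir Republic is on standard time, UTC−07:00.
12:00 Velir Republic + 7h = 19:00 UTC.
1 April 2022 is a Friday, so Sundays fall on 3, 10, 17, 24; the last is April 24.
1 October 2022 is a Saturday, so the first Saturday is October 1 and the fourth is October 22.
At the standard offset (UTC−10:00), 19:00 UTC − 10h = 09:00 Fenax District standard time.
The standard-time date in Fenax District, March 9, 2022, is outside the daylight-saving period (24 April – 22 October), so Fenax District is on standard time, UTC−10:00.
19:00 UTC − 10h = 09:00 Fenax District.

09:00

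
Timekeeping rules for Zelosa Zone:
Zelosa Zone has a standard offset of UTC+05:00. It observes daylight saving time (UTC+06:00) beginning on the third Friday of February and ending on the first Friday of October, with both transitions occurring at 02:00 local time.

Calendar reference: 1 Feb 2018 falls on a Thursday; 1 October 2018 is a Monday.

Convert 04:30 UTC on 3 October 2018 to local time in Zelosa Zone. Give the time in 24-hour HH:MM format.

1 February 2018 is a Thursday, so the first Friday is February 2 and the third is February 16.
1 October 2018 is a Monday, so the first Friday is October 5.
At the standard offset (UTC+05:00), 04:30 UTC + 5h = 09:30 Zelosa Zone standard time.
Daylight saving runs 16 February – 5 October; the standard-time date in Zelosa Zone, 3 October 2018, is inside that window, so Zelosa Zone is at UTC+06:00.
04:30 UTC + 6h = 10:30 local.

10:30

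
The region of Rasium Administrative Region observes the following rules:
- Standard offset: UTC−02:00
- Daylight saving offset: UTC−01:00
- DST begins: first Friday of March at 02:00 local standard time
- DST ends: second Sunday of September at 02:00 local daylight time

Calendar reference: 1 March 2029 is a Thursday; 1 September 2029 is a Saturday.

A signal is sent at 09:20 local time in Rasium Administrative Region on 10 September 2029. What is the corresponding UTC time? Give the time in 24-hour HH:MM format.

11:20

1 March 2029 is a Thursday, so the first Friday is March 2.
1 September 2029 is a Saturday, so the first Sunday is September 2 and the second is September 9.
10 September 2029 is outside the daylight-saving period (2 March – 9 September), so Rasium Administrative Region is on standard time, UTC−02:00.
09:20 local + 2h = 11:20 UTC.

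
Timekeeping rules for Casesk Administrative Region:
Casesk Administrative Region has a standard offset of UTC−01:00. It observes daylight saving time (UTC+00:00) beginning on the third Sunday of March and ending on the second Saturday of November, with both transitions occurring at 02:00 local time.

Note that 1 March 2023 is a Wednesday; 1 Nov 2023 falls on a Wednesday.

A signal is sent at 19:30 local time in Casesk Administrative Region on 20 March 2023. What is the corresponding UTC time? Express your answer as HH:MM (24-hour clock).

1 March 2023 is a Wednesday, so the first Sunday is March 5 and the third is March 19.
1 November 2023 is a Wednesday, so the first Saturday is November 4 and the second is November 11.
20 March 2023 lies within the daylight-saving period (19 March – 11 November), so Casesk Administrative Region is on daylight time, UTC+00:00.
19:30 local − 0h = 19:30 UTC.

19:30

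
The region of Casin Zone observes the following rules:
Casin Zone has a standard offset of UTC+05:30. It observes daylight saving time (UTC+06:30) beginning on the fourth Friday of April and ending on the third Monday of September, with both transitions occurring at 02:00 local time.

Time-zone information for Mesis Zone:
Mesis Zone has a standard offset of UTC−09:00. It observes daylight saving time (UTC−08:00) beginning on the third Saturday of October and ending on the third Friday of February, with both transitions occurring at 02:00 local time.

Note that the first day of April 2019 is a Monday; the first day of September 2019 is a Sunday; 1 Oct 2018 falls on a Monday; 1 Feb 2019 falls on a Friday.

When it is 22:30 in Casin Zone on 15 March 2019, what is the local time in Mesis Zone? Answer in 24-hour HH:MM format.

08:00

1 April 2019 is a Monday, so the first Friday is April 5 and the fourth is April 26.
1 September 2019 is a Sunday, so the first Monday is September 2 and the third is September 16.
Daylight saving runs 26 April – 16 September; 15 March 2019 is outside that window, so Casin Zone is on standard time at UTC+05:30.
22:30 Casin Zone − 5h30m = 17:00 UTC.
1 October 2018 is a Monday, so the first Saturday is October 6 and the third is October 20.
1 February 2019 is a Friday, so the first Friday is February 1 and the third is February 15.
At the standard offset (UTC−09:00), 17:00 UTC − 9h = 08:00 Mesis Zone standard time.
The standard-time date in Mesis Zone, 15 March 2019, does not fall between 20 October 2018 and 15 February 2019, so daylight saving is not in effect and Mesis Zone is at UTC−09:00.
17:00 UTC − 9h = 08:00 Mesis Zone.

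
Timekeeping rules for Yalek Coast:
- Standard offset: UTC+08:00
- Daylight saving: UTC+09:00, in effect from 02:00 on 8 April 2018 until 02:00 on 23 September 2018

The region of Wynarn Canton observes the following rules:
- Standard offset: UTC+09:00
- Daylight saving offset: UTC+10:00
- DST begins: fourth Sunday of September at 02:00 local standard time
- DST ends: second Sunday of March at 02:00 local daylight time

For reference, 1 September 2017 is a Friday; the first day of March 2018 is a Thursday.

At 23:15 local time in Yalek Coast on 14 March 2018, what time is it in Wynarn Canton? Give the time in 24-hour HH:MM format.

Daylight saving runs 8 April – 23 September; 14 March 2018 is outside that window, so Yalek Coast is on standard time at UTC+08:00.
23:15 Yalek Coast − 8h = 15:15 UTC.
1 September 2017 is a Friday, so the first Sunday is September 3 and the fourth is September 24.
1 March 2018 is a Thursday, so the first Sunday is March 4 and the second is March 11.
At the standard offset (UTC+09:00), 15:15 UTC + 9h = 00:15 Wynarn Canton standard time (rolling into the next day, 15 March 2018).
The standard-time date in Wynarn Canton, 15 March 2018, is outside the daylight-saving period (24 September 2017 – 11 March 2018), so Wynarn Canton is on standard time, UTC+09:00.
15:15 UTC + 9h = 00:15 Wynarn Canton (rolling into the next day, 15 March 2018).

00:15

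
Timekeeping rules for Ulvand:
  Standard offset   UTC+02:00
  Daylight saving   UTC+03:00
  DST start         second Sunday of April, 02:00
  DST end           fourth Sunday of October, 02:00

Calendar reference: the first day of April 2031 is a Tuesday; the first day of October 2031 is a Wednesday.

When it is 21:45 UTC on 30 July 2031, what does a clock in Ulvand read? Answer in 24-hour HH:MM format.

1 April 2031 is a Tuesday, so the first Sunday is April 6 and the second is April 13.
1 October 2031 is a Wednesday, so the first Sunday is October 5 and the fourth is October 26.
At the standard offset (UTC+02:00), 21:45 UTC + 2h = 23:45 Ulvand standard time.
The standard-time date in Ulvand, 30 July 2031, lies within the daylight-saving period (13 April – 26 October), so Ulvand is on daylight time, UTC+03:00.
21:45 UTC + 3h = 00:45 local (rolling into the next day, 31 July 2031).

00:45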